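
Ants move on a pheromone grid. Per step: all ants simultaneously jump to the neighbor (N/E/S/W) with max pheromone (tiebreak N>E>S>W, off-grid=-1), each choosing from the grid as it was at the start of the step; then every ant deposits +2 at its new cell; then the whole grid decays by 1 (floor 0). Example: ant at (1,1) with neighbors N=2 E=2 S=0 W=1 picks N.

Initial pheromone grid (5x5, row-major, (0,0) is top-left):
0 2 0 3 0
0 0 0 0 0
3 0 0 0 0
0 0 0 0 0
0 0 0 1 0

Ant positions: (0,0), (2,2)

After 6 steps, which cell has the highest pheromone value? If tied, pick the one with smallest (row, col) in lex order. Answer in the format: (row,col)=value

Answer: (0,2)=7

Derivation:
Step 1: ant0:(0,0)->E->(0,1) | ant1:(2,2)->N->(1,2)
  grid max=3 at (0,1)
Step 2: ant0:(0,1)->E->(0,2) | ant1:(1,2)->N->(0,2)
  grid max=3 at (0,2)
Step 3: ant0:(0,2)->W->(0,1) | ant1:(0,2)->W->(0,1)
  grid max=5 at (0,1)
Step 4: ant0:(0,1)->E->(0,2) | ant1:(0,1)->E->(0,2)
  grid max=5 at (0,2)
Step 5: ant0:(0,2)->W->(0,1) | ant1:(0,2)->W->(0,1)
  grid max=7 at (0,1)
Step 6: ant0:(0,1)->E->(0,2) | ant1:(0,1)->E->(0,2)
  grid max=7 at (0,2)
Final grid:
  0 6 7 0 0
  0 0 0 0 0
  0 0 0 0 0
  0 0 0 0 0
  0 0 0 0 0
Max pheromone 7 at (0,2)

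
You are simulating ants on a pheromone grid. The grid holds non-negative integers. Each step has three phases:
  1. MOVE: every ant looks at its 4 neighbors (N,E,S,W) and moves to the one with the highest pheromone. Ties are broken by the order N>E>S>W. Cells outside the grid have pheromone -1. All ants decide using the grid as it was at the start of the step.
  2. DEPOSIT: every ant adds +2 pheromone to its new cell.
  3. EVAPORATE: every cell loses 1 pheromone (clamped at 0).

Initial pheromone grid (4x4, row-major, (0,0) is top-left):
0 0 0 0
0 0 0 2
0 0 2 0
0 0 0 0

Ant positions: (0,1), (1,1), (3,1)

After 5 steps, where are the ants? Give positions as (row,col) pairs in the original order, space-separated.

Step 1: ant0:(0,1)->E->(0,2) | ant1:(1,1)->N->(0,1) | ant2:(3,1)->N->(2,1)
  grid max=1 at (0,1)
Step 2: ant0:(0,2)->W->(0,1) | ant1:(0,1)->E->(0,2) | ant2:(2,1)->E->(2,2)
  grid max=2 at (0,1)
Step 3: ant0:(0,1)->E->(0,2) | ant1:(0,2)->W->(0,1) | ant2:(2,2)->N->(1,2)
  grid max=3 at (0,1)
Step 4: ant0:(0,2)->W->(0,1) | ant1:(0,1)->E->(0,2) | ant2:(1,2)->N->(0,2)
  grid max=6 at (0,2)
Step 5: ant0:(0,1)->E->(0,2) | ant1:(0,2)->W->(0,1) | ant2:(0,2)->W->(0,1)
  grid max=7 at (0,1)

(0,2) (0,1) (0,1)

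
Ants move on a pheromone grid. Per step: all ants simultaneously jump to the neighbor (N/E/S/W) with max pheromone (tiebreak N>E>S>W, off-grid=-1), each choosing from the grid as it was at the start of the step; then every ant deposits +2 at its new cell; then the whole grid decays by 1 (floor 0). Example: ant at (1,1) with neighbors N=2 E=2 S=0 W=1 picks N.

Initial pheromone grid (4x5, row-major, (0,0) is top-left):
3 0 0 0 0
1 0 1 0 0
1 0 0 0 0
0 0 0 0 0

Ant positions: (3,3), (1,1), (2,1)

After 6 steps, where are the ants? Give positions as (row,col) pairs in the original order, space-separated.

Step 1: ant0:(3,3)->N->(2,3) | ant1:(1,1)->E->(1,2) | ant2:(2,1)->W->(2,0)
  grid max=2 at (0,0)
Step 2: ant0:(2,3)->N->(1,3) | ant1:(1,2)->N->(0,2) | ant2:(2,0)->N->(1,0)
  grid max=1 at (0,0)
Step 3: ant0:(1,3)->W->(1,2) | ant1:(0,2)->S->(1,2) | ant2:(1,0)->N->(0,0)
  grid max=4 at (1,2)
Step 4: ant0:(1,2)->N->(0,2) | ant1:(1,2)->N->(0,2) | ant2:(0,0)->E->(0,1)
  grid max=3 at (0,2)
Step 5: ant0:(0,2)->S->(1,2) | ant1:(0,2)->S->(1,2) | ant2:(0,1)->E->(0,2)
  grid max=6 at (1,2)
Step 6: ant0:(1,2)->N->(0,2) | ant1:(1,2)->N->(0,2) | ant2:(0,2)->S->(1,2)
  grid max=7 at (0,2)

(0,2) (0,2) (1,2)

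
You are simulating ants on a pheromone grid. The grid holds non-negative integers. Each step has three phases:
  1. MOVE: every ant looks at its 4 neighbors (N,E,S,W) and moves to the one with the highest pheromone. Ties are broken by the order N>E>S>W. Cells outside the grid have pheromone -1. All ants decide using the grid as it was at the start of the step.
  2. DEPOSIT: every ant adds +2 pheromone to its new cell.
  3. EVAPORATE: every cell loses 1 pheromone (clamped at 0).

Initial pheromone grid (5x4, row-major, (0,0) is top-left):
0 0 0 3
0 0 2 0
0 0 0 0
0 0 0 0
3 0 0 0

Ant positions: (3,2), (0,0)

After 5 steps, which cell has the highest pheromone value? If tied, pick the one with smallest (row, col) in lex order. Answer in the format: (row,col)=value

Step 1: ant0:(3,2)->N->(2,2) | ant1:(0,0)->E->(0,1)
  grid max=2 at (0,3)
Step 2: ant0:(2,2)->N->(1,2) | ant1:(0,1)->E->(0,2)
  grid max=2 at (1,2)
Step 3: ant0:(1,2)->N->(0,2) | ant1:(0,2)->S->(1,2)
  grid max=3 at (1,2)
Step 4: ant0:(0,2)->S->(1,2) | ant1:(1,2)->N->(0,2)
  grid max=4 at (1,2)
Step 5: ant0:(1,2)->N->(0,2) | ant1:(0,2)->S->(1,2)
  grid max=5 at (1,2)
Final grid:
  0 0 4 0
  0 0 5 0
  0 0 0 0
  0 0 0 0
  0 0 0 0
Max pheromone 5 at (1,2)

Answer: (1,2)=5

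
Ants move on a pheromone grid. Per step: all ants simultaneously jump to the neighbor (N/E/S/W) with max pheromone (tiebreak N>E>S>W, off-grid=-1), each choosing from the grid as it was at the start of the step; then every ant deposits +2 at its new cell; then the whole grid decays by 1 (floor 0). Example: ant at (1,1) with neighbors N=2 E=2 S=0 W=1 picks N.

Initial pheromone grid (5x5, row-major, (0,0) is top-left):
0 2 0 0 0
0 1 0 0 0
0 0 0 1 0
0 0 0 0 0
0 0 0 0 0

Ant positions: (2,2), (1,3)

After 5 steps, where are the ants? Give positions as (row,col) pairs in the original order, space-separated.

Step 1: ant0:(2,2)->E->(2,3) | ant1:(1,3)->S->(2,3)
  grid max=4 at (2,3)
Step 2: ant0:(2,3)->N->(1,3) | ant1:(2,3)->N->(1,3)
  grid max=3 at (1,3)
Step 3: ant0:(1,3)->S->(2,3) | ant1:(1,3)->S->(2,3)
  grid max=6 at (2,3)
Step 4: ant0:(2,3)->N->(1,3) | ant1:(2,3)->N->(1,3)
  grid max=5 at (1,3)
Step 5: ant0:(1,3)->S->(2,3) | ant1:(1,3)->S->(2,3)
  grid max=8 at (2,3)

(2,3) (2,3)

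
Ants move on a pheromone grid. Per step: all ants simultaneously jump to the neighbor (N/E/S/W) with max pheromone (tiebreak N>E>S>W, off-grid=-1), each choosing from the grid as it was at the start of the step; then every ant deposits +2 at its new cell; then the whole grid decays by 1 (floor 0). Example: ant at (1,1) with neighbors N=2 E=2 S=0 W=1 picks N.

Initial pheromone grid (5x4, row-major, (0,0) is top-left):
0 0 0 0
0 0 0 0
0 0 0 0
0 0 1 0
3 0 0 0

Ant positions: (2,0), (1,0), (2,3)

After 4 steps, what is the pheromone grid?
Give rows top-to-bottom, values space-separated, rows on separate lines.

After step 1: ants at (1,0),(0,0),(1,3)
  1 0 0 0
  1 0 0 1
  0 0 0 0
  0 0 0 0
  2 0 0 0
After step 2: ants at (0,0),(1,0),(0,3)
  2 0 0 1
  2 0 0 0
  0 0 0 0
  0 0 0 0
  1 0 0 0
After step 3: ants at (1,0),(0,0),(1,3)
  3 0 0 0
  3 0 0 1
  0 0 0 0
  0 0 0 0
  0 0 0 0
After step 4: ants at (0,0),(1,0),(0,3)
  4 0 0 1
  4 0 0 0
  0 0 0 0
  0 0 0 0
  0 0 0 0

4 0 0 1
4 0 0 0
0 0 0 0
0 0 0 0
0 0 0 0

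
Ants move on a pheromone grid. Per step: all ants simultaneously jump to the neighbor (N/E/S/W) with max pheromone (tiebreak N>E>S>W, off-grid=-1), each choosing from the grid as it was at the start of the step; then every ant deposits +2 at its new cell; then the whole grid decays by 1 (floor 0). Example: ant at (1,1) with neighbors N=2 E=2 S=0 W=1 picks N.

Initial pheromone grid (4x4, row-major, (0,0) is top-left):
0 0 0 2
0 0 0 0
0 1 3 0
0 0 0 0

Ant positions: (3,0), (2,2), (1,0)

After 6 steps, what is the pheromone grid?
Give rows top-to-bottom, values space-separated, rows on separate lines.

After step 1: ants at (2,0),(2,1),(0,0)
  1 0 0 1
  0 0 0 0
  1 2 2 0
  0 0 0 0
After step 2: ants at (2,1),(2,2),(0,1)
  0 1 0 0
  0 0 0 0
  0 3 3 0
  0 0 0 0
After step 3: ants at (2,2),(2,1),(0,2)
  0 0 1 0
  0 0 0 0
  0 4 4 0
  0 0 0 0
After step 4: ants at (2,1),(2,2),(0,3)
  0 0 0 1
  0 0 0 0
  0 5 5 0
  0 0 0 0
After step 5: ants at (2,2),(2,1),(1,3)
  0 0 0 0
  0 0 0 1
  0 6 6 0
  0 0 0 0
After step 6: ants at (2,1),(2,2),(0,3)
  0 0 0 1
  0 0 0 0
  0 7 7 0
  0 0 0 0

0 0 0 1
0 0 0 0
0 7 7 0
0 0 0 0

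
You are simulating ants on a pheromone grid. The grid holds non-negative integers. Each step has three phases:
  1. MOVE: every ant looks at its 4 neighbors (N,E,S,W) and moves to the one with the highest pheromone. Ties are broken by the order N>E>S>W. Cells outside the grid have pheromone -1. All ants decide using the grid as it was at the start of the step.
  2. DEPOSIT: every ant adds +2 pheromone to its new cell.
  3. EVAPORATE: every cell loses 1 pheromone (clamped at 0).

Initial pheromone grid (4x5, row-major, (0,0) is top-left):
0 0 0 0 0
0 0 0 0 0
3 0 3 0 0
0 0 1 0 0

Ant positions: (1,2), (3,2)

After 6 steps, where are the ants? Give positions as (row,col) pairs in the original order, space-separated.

Step 1: ant0:(1,2)->S->(2,2) | ant1:(3,2)->N->(2,2)
  grid max=6 at (2,2)
Step 2: ant0:(2,2)->N->(1,2) | ant1:(2,2)->N->(1,2)
  grid max=5 at (2,2)
Step 3: ant0:(1,2)->S->(2,2) | ant1:(1,2)->S->(2,2)
  grid max=8 at (2,2)
Step 4: ant0:(2,2)->N->(1,2) | ant1:(2,2)->N->(1,2)
  grid max=7 at (2,2)
Step 5: ant0:(1,2)->S->(2,2) | ant1:(1,2)->S->(2,2)
  grid max=10 at (2,2)
Step 6: ant0:(2,2)->N->(1,2) | ant1:(2,2)->N->(1,2)
  grid max=9 at (2,2)

(1,2) (1,2)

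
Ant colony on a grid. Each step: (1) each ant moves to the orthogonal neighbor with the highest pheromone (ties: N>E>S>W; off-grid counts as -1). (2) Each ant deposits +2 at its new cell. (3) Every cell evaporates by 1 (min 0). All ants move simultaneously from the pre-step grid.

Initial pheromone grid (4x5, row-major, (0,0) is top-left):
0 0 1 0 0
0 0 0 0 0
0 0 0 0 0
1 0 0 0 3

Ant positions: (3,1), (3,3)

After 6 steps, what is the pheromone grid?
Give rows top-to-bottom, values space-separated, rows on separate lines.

After step 1: ants at (3,0),(3,4)
  0 0 0 0 0
  0 0 0 0 0
  0 0 0 0 0
  2 0 0 0 4
After step 2: ants at (2,0),(2,4)
  0 0 0 0 0
  0 0 0 0 0
  1 0 0 0 1
  1 0 0 0 3
After step 3: ants at (3,0),(3,4)
  0 0 0 0 0
  0 0 0 0 0
  0 0 0 0 0
  2 0 0 0 4
After step 4: ants at (2,0),(2,4)
  0 0 0 0 0
  0 0 0 0 0
  1 0 0 0 1
  1 0 0 0 3
After step 5: ants at (3,0),(3,4)
  0 0 0 0 0
  0 0 0 0 0
  0 0 0 0 0
  2 0 0 0 4
After step 6: ants at (2,0),(2,4)
  0 0 0 0 0
  0 0 0 0 0
  1 0 0 0 1
  1 0 0 0 3

0 0 0 0 0
0 0 0 0 0
1 0 0 0 1
1 0 0 0 3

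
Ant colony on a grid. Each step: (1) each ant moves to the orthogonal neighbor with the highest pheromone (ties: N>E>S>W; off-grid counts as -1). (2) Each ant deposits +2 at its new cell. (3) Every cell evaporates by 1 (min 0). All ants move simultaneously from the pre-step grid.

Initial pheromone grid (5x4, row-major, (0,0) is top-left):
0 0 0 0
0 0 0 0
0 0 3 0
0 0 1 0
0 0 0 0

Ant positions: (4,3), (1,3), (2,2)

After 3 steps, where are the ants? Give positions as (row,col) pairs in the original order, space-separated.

Step 1: ant0:(4,3)->N->(3,3) | ant1:(1,3)->N->(0,3) | ant2:(2,2)->S->(3,2)
  grid max=2 at (2,2)
Step 2: ant0:(3,3)->W->(3,2) | ant1:(0,3)->S->(1,3) | ant2:(3,2)->N->(2,2)
  grid max=3 at (2,2)
Step 3: ant0:(3,2)->N->(2,2) | ant1:(1,3)->N->(0,3) | ant2:(2,2)->S->(3,2)
  grid max=4 at (2,2)

(2,2) (0,3) (3,2)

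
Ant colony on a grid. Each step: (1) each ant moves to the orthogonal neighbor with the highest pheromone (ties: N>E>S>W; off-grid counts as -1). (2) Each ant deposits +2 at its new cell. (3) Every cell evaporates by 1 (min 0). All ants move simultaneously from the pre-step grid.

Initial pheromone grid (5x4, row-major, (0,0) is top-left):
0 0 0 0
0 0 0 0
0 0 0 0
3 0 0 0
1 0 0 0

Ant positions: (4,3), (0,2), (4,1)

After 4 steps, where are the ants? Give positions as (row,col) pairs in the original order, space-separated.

Step 1: ant0:(4,3)->N->(3,3) | ant1:(0,2)->E->(0,3) | ant2:(4,1)->W->(4,0)
  grid max=2 at (3,0)
Step 2: ant0:(3,3)->N->(2,3) | ant1:(0,3)->S->(1,3) | ant2:(4,0)->N->(3,0)
  grid max=3 at (3,0)
Step 3: ant0:(2,3)->N->(1,3) | ant1:(1,3)->S->(2,3) | ant2:(3,0)->S->(4,0)
  grid max=2 at (1,3)
Step 4: ant0:(1,3)->S->(2,3) | ant1:(2,3)->N->(1,3) | ant2:(4,0)->N->(3,0)
  grid max=3 at (1,3)

(2,3) (1,3) (3,0)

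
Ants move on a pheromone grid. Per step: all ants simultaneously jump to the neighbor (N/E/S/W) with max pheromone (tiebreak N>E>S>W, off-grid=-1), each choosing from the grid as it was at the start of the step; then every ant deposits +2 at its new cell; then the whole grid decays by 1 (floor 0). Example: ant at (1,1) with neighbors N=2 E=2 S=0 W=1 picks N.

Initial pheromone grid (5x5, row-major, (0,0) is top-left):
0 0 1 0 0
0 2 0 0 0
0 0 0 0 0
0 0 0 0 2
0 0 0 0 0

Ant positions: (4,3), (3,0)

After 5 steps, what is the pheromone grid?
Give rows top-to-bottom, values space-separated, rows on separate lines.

After step 1: ants at (3,3),(2,0)
  0 0 0 0 0
  0 1 0 0 0
  1 0 0 0 0
  0 0 0 1 1
  0 0 0 0 0
After step 2: ants at (3,4),(1,0)
  0 0 0 0 0
  1 0 0 0 0
  0 0 0 0 0
  0 0 0 0 2
  0 0 0 0 0
After step 3: ants at (2,4),(0,0)
  1 0 0 0 0
  0 0 0 0 0
  0 0 0 0 1
  0 0 0 0 1
  0 0 0 0 0
After step 4: ants at (3,4),(0,1)
  0 1 0 0 0
  0 0 0 0 0
  0 0 0 0 0
  0 0 0 0 2
  0 0 0 0 0
After step 5: ants at (2,4),(0,2)
  0 0 1 0 0
  0 0 0 0 0
  0 0 0 0 1
  0 0 0 0 1
  0 0 0 0 0

0 0 1 0 0
0 0 0 0 0
0 0 0 0 1
0 0 0 0 1
0 0 0 0 0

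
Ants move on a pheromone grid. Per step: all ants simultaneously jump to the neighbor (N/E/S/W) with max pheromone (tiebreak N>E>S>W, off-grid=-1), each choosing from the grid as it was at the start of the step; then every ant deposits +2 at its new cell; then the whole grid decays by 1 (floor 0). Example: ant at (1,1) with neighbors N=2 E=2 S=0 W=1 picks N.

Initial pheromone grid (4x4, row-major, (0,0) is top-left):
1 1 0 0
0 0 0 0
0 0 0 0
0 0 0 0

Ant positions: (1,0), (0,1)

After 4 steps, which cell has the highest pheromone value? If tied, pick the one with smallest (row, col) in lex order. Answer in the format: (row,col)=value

Answer: (0,0)=5

Derivation:
Step 1: ant0:(1,0)->N->(0,0) | ant1:(0,1)->W->(0,0)
  grid max=4 at (0,0)
Step 2: ant0:(0,0)->E->(0,1) | ant1:(0,0)->E->(0,1)
  grid max=3 at (0,0)
Step 3: ant0:(0,1)->W->(0,0) | ant1:(0,1)->W->(0,0)
  grid max=6 at (0,0)
Step 4: ant0:(0,0)->E->(0,1) | ant1:(0,0)->E->(0,1)
  grid max=5 at (0,0)
Final grid:
  5 5 0 0
  0 0 0 0
  0 0 0 0
  0 0 0 0
Max pheromone 5 at (0,0)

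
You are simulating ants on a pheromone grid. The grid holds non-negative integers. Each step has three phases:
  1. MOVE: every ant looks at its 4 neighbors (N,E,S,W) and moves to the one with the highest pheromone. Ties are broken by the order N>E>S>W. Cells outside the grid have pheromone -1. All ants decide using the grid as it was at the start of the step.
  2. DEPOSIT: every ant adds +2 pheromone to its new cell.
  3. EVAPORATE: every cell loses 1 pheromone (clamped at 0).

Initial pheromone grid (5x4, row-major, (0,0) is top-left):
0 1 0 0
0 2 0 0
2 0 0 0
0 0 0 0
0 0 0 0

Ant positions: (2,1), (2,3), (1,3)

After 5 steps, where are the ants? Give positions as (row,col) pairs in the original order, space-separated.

Step 1: ant0:(2,1)->N->(1,1) | ant1:(2,3)->N->(1,3) | ant2:(1,3)->N->(0,3)
  grid max=3 at (1,1)
Step 2: ant0:(1,1)->N->(0,1) | ant1:(1,3)->N->(0,3) | ant2:(0,3)->S->(1,3)
  grid max=2 at (0,3)
Step 3: ant0:(0,1)->S->(1,1) | ant1:(0,3)->S->(1,3) | ant2:(1,3)->N->(0,3)
  grid max=3 at (0,3)
Step 4: ant0:(1,1)->N->(0,1) | ant1:(1,3)->N->(0,3) | ant2:(0,3)->S->(1,3)
  grid max=4 at (0,3)
Step 5: ant0:(0,1)->S->(1,1) | ant1:(0,3)->S->(1,3) | ant2:(1,3)->N->(0,3)
  grid max=5 at (0,3)

(1,1) (1,3) (0,3)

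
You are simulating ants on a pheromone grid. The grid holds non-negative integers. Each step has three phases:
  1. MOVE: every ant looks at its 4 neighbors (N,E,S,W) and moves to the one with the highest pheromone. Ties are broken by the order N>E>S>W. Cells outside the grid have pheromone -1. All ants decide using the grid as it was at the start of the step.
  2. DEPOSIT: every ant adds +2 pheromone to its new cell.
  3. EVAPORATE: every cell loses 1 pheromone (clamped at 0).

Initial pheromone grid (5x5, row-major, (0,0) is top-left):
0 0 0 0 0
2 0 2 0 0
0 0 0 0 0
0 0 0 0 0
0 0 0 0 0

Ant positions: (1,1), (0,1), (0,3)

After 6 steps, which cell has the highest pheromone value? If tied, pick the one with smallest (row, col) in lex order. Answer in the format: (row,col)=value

Step 1: ant0:(1,1)->E->(1,2) | ant1:(0,1)->E->(0,2) | ant2:(0,3)->E->(0,4)
  grid max=3 at (1,2)
Step 2: ant0:(1,2)->N->(0,2) | ant1:(0,2)->S->(1,2) | ant2:(0,4)->S->(1,4)
  grid max=4 at (1,2)
Step 3: ant0:(0,2)->S->(1,2) | ant1:(1,2)->N->(0,2) | ant2:(1,4)->N->(0,4)
  grid max=5 at (1,2)
Step 4: ant0:(1,2)->N->(0,2) | ant1:(0,2)->S->(1,2) | ant2:(0,4)->S->(1,4)
  grid max=6 at (1,2)
Step 5: ant0:(0,2)->S->(1,2) | ant1:(1,2)->N->(0,2) | ant2:(1,4)->N->(0,4)
  grid max=7 at (1,2)
Step 6: ant0:(1,2)->N->(0,2) | ant1:(0,2)->S->(1,2) | ant2:(0,4)->S->(1,4)
  grid max=8 at (1,2)
Final grid:
  0 0 6 0 0
  0 0 8 0 1
  0 0 0 0 0
  0 0 0 0 0
  0 0 0 0 0
Max pheromone 8 at (1,2)

Answer: (1,2)=8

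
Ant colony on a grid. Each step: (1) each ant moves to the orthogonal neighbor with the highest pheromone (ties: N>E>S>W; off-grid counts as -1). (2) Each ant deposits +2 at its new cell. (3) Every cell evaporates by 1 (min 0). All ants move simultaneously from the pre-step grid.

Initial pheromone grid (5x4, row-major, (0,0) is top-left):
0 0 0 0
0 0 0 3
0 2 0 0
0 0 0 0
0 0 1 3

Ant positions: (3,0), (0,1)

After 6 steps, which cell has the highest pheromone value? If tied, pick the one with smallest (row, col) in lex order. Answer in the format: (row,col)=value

Answer: (2,1)=2

Derivation:
Step 1: ant0:(3,0)->N->(2,0) | ant1:(0,1)->E->(0,2)
  grid max=2 at (1,3)
Step 2: ant0:(2,0)->E->(2,1) | ant1:(0,2)->E->(0,3)
  grid max=2 at (2,1)
Step 3: ant0:(2,1)->N->(1,1) | ant1:(0,3)->S->(1,3)
  grid max=2 at (1,3)
Step 4: ant0:(1,1)->S->(2,1) | ant1:(1,3)->N->(0,3)
  grid max=2 at (2,1)
Step 5: ant0:(2,1)->N->(1,1) | ant1:(0,3)->S->(1,3)
  grid max=2 at (1,3)
Step 6: ant0:(1,1)->S->(2,1) | ant1:(1,3)->N->(0,3)
  grid max=2 at (2,1)
Final grid:
  0 0 0 1
  0 0 0 1
  0 2 0 0
  0 0 0 0
  0 0 0 0
Max pheromone 2 at (2,1)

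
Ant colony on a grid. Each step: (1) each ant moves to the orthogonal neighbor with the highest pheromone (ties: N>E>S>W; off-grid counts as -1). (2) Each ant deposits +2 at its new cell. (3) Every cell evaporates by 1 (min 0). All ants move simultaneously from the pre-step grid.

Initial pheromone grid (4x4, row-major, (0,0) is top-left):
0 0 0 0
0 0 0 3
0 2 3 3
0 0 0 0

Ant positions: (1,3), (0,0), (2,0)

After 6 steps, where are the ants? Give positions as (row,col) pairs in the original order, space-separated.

Step 1: ant0:(1,3)->S->(2,3) | ant1:(0,0)->E->(0,1) | ant2:(2,0)->E->(2,1)
  grid max=4 at (2,3)
Step 2: ant0:(2,3)->N->(1,3) | ant1:(0,1)->E->(0,2) | ant2:(2,1)->E->(2,2)
  grid max=3 at (1,3)
Step 3: ant0:(1,3)->S->(2,3) | ant1:(0,2)->E->(0,3) | ant2:(2,2)->E->(2,3)
  grid max=6 at (2,3)
Step 4: ant0:(2,3)->N->(1,3) | ant1:(0,3)->S->(1,3) | ant2:(2,3)->N->(1,3)
  grid max=7 at (1,3)
Step 5: ant0:(1,3)->S->(2,3) | ant1:(1,3)->S->(2,3) | ant2:(1,3)->S->(2,3)
  grid max=10 at (2,3)
Step 6: ant0:(2,3)->N->(1,3) | ant1:(2,3)->N->(1,3) | ant2:(2,3)->N->(1,3)
  grid max=11 at (1,3)

(1,3) (1,3) (1,3)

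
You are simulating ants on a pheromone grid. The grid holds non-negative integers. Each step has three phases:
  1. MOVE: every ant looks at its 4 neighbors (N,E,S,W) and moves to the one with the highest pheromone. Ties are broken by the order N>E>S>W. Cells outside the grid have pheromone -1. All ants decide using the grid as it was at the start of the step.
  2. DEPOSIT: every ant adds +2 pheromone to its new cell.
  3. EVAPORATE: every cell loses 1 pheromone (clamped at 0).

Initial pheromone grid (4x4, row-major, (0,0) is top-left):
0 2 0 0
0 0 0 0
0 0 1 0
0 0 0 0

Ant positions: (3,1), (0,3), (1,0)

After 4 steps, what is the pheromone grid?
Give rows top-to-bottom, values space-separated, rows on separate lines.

After step 1: ants at (2,1),(1,3),(0,0)
  1 1 0 0
  0 0 0 1
  0 1 0 0
  0 0 0 0
After step 2: ants at (1,1),(0,3),(0,1)
  0 2 0 1
  0 1 0 0
  0 0 0 0
  0 0 0 0
After step 3: ants at (0,1),(1,3),(1,1)
  0 3 0 0
  0 2 0 1
  0 0 0 0
  0 0 0 0
After step 4: ants at (1,1),(0,3),(0,1)
  0 4 0 1
  0 3 0 0
  0 0 0 0
  0 0 0 0

0 4 0 1
0 3 0 0
0 0 0 0
0 0 0 0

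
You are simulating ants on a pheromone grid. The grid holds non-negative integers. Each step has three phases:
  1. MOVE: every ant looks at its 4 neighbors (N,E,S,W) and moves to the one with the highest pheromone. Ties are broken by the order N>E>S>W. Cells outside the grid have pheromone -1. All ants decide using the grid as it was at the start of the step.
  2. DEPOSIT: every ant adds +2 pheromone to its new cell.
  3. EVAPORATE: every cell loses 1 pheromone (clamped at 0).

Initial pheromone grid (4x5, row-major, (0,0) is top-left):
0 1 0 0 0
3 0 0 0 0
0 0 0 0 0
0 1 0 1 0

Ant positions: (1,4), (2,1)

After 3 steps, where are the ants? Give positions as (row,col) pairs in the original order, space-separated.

Step 1: ant0:(1,4)->N->(0,4) | ant1:(2,1)->S->(3,1)
  grid max=2 at (1,0)
Step 2: ant0:(0,4)->S->(1,4) | ant1:(3,1)->N->(2,1)
  grid max=1 at (1,0)
Step 3: ant0:(1,4)->N->(0,4) | ant1:(2,1)->S->(3,1)
  grid max=2 at (3,1)

(0,4) (3,1)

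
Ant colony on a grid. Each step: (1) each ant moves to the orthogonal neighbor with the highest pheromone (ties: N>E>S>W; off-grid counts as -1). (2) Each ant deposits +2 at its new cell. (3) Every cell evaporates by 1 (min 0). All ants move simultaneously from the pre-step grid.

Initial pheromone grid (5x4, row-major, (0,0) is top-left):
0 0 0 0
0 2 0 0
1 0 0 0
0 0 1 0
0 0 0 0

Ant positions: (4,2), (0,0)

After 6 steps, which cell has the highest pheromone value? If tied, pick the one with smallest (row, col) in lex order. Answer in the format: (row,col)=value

Step 1: ant0:(4,2)->N->(3,2) | ant1:(0,0)->E->(0,1)
  grid max=2 at (3,2)
Step 2: ant0:(3,2)->N->(2,2) | ant1:(0,1)->S->(1,1)
  grid max=2 at (1,1)
Step 3: ant0:(2,2)->S->(3,2) | ant1:(1,1)->N->(0,1)
  grid max=2 at (3,2)
Step 4: ant0:(3,2)->N->(2,2) | ant1:(0,1)->S->(1,1)
  grid max=2 at (1,1)
Step 5: ant0:(2,2)->S->(3,2) | ant1:(1,1)->N->(0,1)
  grid max=2 at (3,2)
Step 6: ant0:(3,2)->N->(2,2) | ant1:(0,1)->S->(1,1)
  grid max=2 at (1,1)
Final grid:
  0 0 0 0
  0 2 0 0
  0 0 1 0
  0 0 1 0
  0 0 0 0
Max pheromone 2 at (1,1)

Answer: (1,1)=2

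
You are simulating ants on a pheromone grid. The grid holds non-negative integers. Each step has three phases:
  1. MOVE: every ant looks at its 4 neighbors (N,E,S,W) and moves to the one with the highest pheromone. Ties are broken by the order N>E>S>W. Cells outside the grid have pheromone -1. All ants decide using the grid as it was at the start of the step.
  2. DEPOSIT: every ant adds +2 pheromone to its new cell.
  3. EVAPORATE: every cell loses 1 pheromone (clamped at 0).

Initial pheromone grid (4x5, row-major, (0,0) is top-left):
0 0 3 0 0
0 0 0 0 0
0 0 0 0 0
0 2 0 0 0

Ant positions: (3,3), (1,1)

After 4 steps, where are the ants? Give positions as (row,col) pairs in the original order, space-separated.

Step 1: ant0:(3,3)->N->(2,3) | ant1:(1,1)->N->(0,1)
  grid max=2 at (0,2)
Step 2: ant0:(2,3)->N->(1,3) | ant1:(0,1)->E->(0,2)
  grid max=3 at (0,2)
Step 3: ant0:(1,3)->N->(0,3) | ant1:(0,2)->E->(0,3)
  grid max=3 at (0,3)
Step 4: ant0:(0,3)->W->(0,2) | ant1:(0,3)->W->(0,2)
  grid max=5 at (0,2)

(0,2) (0,2)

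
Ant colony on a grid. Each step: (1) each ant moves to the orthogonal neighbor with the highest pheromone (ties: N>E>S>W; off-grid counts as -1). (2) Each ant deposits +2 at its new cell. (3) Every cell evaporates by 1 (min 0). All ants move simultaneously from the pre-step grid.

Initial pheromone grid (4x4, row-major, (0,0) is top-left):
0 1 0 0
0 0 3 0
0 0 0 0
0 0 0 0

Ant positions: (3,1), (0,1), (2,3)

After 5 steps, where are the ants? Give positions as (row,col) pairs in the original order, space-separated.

Step 1: ant0:(3,1)->N->(2,1) | ant1:(0,1)->E->(0,2) | ant2:(2,3)->N->(1,3)
  grid max=2 at (1,2)
Step 2: ant0:(2,1)->N->(1,1) | ant1:(0,2)->S->(1,2) | ant2:(1,3)->W->(1,2)
  grid max=5 at (1,2)
Step 3: ant0:(1,1)->E->(1,2) | ant1:(1,2)->W->(1,1) | ant2:(1,2)->W->(1,1)
  grid max=6 at (1,2)
Step 4: ant0:(1,2)->W->(1,1) | ant1:(1,1)->E->(1,2) | ant2:(1,1)->E->(1,2)
  grid max=9 at (1,2)
Step 5: ant0:(1,1)->E->(1,2) | ant1:(1,2)->W->(1,1) | ant2:(1,2)->W->(1,1)
  grid max=10 at (1,2)

(1,2) (1,1) (1,1)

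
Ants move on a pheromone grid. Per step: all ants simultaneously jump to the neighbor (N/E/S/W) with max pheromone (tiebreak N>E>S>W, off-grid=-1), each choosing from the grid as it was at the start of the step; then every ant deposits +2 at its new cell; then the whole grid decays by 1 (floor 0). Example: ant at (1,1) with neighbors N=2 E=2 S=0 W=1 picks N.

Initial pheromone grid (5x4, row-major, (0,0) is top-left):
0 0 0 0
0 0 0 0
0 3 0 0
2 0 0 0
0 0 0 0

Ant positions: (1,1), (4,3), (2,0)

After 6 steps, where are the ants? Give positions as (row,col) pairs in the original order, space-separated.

Step 1: ant0:(1,1)->S->(2,1) | ant1:(4,3)->N->(3,3) | ant2:(2,0)->E->(2,1)
  grid max=6 at (2,1)
Step 2: ant0:(2,1)->N->(1,1) | ant1:(3,3)->N->(2,3) | ant2:(2,1)->N->(1,1)
  grid max=5 at (2,1)
Step 3: ant0:(1,1)->S->(2,1) | ant1:(2,3)->N->(1,3) | ant2:(1,1)->S->(2,1)
  grid max=8 at (2,1)
Step 4: ant0:(2,1)->N->(1,1) | ant1:(1,3)->N->(0,3) | ant2:(2,1)->N->(1,1)
  grid max=7 at (2,1)
Step 5: ant0:(1,1)->S->(2,1) | ant1:(0,3)->S->(1,3) | ant2:(1,1)->S->(2,1)
  grid max=10 at (2,1)
Step 6: ant0:(2,1)->N->(1,1) | ant1:(1,3)->N->(0,3) | ant2:(2,1)->N->(1,1)
  grid max=9 at (2,1)

(1,1) (0,3) (1,1)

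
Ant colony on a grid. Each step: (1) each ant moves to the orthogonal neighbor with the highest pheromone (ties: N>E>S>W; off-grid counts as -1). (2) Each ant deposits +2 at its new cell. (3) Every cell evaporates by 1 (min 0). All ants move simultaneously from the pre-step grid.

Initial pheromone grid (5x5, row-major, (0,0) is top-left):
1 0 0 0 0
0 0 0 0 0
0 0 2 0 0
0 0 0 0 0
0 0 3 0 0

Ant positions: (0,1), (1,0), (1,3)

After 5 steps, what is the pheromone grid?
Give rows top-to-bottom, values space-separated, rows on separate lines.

After step 1: ants at (0,0),(0,0),(0,3)
  4 0 0 1 0
  0 0 0 0 0
  0 0 1 0 0
  0 0 0 0 0
  0 0 2 0 0
After step 2: ants at (0,1),(0,1),(0,4)
  3 3 0 0 1
  0 0 0 0 0
  0 0 0 0 0
  0 0 0 0 0
  0 0 1 0 0
After step 3: ants at (0,0),(0,0),(1,4)
  6 2 0 0 0
  0 0 0 0 1
  0 0 0 0 0
  0 0 0 0 0
  0 0 0 0 0
After step 4: ants at (0,1),(0,1),(0,4)
  5 5 0 0 1
  0 0 0 0 0
  0 0 0 0 0
  0 0 0 0 0
  0 0 0 0 0
After step 5: ants at (0,0),(0,0),(1,4)
  8 4 0 0 0
  0 0 0 0 1
  0 0 0 0 0
  0 0 0 0 0
  0 0 0 0 0

8 4 0 0 0
0 0 0 0 1
0 0 0 0 0
0 0 0 0 0
0 0 0 0 0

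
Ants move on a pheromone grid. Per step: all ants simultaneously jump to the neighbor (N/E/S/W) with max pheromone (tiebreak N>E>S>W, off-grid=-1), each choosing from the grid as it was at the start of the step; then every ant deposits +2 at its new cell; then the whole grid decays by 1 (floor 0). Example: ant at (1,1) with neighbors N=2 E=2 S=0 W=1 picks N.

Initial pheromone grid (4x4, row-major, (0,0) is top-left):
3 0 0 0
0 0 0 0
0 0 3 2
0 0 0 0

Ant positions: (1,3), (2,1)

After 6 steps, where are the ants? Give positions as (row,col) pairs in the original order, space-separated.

Step 1: ant0:(1,3)->S->(2,3) | ant1:(2,1)->E->(2,2)
  grid max=4 at (2,2)
Step 2: ant0:(2,3)->W->(2,2) | ant1:(2,2)->E->(2,3)
  grid max=5 at (2,2)
Step 3: ant0:(2,2)->E->(2,3) | ant1:(2,3)->W->(2,2)
  grid max=6 at (2,2)
Step 4: ant0:(2,3)->W->(2,2) | ant1:(2,2)->E->(2,3)
  grid max=7 at (2,2)
Step 5: ant0:(2,2)->E->(2,3) | ant1:(2,3)->W->(2,2)
  grid max=8 at (2,2)
Step 6: ant0:(2,3)->W->(2,2) | ant1:(2,2)->E->(2,3)
  grid max=9 at (2,2)

(2,2) (2,3)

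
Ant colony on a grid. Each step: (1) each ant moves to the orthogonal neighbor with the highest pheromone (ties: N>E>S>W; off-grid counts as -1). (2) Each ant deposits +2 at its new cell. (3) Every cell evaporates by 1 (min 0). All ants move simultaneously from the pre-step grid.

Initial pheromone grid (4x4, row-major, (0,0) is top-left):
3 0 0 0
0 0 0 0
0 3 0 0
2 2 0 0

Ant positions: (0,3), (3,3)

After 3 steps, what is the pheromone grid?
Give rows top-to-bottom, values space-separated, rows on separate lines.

After step 1: ants at (1,3),(2,3)
  2 0 0 0
  0 0 0 1
  0 2 0 1
  1 1 0 0
After step 2: ants at (2,3),(1,3)
  1 0 0 0
  0 0 0 2
  0 1 0 2
  0 0 0 0
After step 3: ants at (1,3),(2,3)
  0 0 0 0
  0 0 0 3
  0 0 0 3
  0 0 0 0

0 0 0 0
0 0 0 3
0 0 0 3
0 0 0 0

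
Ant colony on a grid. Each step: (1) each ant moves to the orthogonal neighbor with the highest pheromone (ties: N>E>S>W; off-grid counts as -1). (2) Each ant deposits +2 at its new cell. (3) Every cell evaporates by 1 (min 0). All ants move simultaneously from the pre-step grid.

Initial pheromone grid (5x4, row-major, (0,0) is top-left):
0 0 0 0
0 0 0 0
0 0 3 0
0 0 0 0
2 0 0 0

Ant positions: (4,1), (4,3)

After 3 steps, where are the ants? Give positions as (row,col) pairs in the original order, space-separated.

Step 1: ant0:(4,1)->W->(4,0) | ant1:(4,3)->N->(3,3)
  grid max=3 at (4,0)
Step 2: ant0:(4,0)->N->(3,0) | ant1:(3,3)->N->(2,3)
  grid max=2 at (4,0)
Step 3: ant0:(3,0)->S->(4,0) | ant1:(2,3)->W->(2,2)
  grid max=3 at (4,0)

(4,0) (2,2)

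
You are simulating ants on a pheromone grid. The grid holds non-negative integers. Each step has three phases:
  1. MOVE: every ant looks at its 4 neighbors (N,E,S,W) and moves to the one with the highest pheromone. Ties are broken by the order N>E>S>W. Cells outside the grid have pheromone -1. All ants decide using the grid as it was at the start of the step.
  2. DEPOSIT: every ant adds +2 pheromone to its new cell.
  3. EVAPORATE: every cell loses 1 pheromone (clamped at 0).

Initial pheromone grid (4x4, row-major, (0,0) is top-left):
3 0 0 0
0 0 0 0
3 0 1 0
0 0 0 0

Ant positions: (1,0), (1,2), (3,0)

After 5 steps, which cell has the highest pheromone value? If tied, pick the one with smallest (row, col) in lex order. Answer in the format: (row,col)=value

Answer: (0,0)=8

Derivation:
Step 1: ant0:(1,0)->N->(0,0) | ant1:(1,2)->S->(2,2) | ant2:(3,0)->N->(2,0)
  grid max=4 at (0,0)
Step 2: ant0:(0,0)->E->(0,1) | ant1:(2,2)->N->(1,2) | ant2:(2,0)->N->(1,0)
  grid max=3 at (0,0)
Step 3: ant0:(0,1)->W->(0,0) | ant1:(1,2)->S->(2,2) | ant2:(1,0)->N->(0,0)
  grid max=6 at (0,0)
Step 4: ant0:(0,0)->E->(0,1) | ant1:(2,2)->N->(1,2) | ant2:(0,0)->E->(0,1)
  grid max=5 at (0,0)
Step 5: ant0:(0,1)->W->(0,0) | ant1:(1,2)->S->(2,2) | ant2:(0,1)->W->(0,0)
  grid max=8 at (0,0)
Final grid:
  8 2 0 0
  0 0 0 0
  0 0 2 0
  0 0 0 0
Max pheromone 8 at (0,0)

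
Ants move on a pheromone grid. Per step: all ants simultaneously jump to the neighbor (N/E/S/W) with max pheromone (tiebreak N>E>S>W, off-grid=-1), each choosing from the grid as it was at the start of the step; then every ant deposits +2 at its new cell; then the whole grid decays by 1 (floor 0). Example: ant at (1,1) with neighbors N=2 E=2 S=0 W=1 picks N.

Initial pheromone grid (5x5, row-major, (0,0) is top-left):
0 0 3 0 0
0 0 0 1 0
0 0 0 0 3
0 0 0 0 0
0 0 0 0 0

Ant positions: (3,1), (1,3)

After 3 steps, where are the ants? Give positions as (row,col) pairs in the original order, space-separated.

Step 1: ant0:(3,1)->N->(2,1) | ant1:(1,3)->N->(0,3)
  grid max=2 at (0,2)
Step 2: ant0:(2,1)->N->(1,1) | ant1:(0,3)->W->(0,2)
  grid max=3 at (0,2)
Step 3: ant0:(1,1)->N->(0,1) | ant1:(0,2)->E->(0,3)
  grid max=2 at (0,2)

(0,1) (0,3)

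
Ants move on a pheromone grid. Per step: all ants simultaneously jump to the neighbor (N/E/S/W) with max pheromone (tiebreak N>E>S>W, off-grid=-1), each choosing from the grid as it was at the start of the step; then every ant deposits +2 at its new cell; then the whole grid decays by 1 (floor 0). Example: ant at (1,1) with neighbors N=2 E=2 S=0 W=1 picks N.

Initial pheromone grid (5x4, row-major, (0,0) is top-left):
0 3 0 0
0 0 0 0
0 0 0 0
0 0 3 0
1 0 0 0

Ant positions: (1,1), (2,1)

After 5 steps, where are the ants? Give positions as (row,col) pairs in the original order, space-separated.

Step 1: ant0:(1,1)->N->(0,1) | ant1:(2,1)->N->(1,1)
  grid max=4 at (0,1)
Step 2: ant0:(0,1)->S->(1,1) | ant1:(1,1)->N->(0,1)
  grid max=5 at (0,1)
Step 3: ant0:(1,1)->N->(0,1) | ant1:(0,1)->S->(1,1)
  grid max=6 at (0,1)
Step 4: ant0:(0,1)->S->(1,1) | ant1:(1,1)->N->(0,1)
  grid max=7 at (0,1)
Step 5: ant0:(1,1)->N->(0,1) | ant1:(0,1)->S->(1,1)
  grid max=8 at (0,1)

(0,1) (1,1)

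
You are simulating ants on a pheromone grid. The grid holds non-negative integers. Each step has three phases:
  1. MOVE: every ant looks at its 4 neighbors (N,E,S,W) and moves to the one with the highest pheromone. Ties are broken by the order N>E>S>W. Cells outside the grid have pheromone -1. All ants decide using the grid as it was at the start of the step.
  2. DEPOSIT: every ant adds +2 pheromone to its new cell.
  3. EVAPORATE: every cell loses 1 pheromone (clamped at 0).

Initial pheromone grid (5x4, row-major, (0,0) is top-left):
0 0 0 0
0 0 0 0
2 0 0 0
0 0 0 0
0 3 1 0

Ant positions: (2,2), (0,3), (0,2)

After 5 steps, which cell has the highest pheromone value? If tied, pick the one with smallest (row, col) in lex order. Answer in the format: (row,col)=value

Step 1: ant0:(2,2)->N->(1,2) | ant1:(0,3)->S->(1,3) | ant2:(0,2)->E->(0,3)
  grid max=2 at (4,1)
Step 2: ant0:(1,2)->E->(1,3) | ant1:(1,3)->N->(0,3) | ant2:(0,3)->S->(1,3)
  grid max=4 at (1,3)
Step 3: ant0:(1,3)->N->(0,3) | ant1:(0,3)->S->(1,3) | ant2:(1,3)->N->(0,3)
  grid max=5 at (0,3)
Step 4: ant0:(0,3)->S->(1,3) | ant1:(1,3)->N->(0,3) | ant2:(0,3)->S->(1,3)
  grid max=8 at (1,3)
Step 5: ant0:(1,3)->N->(0,3) | ant1:(0,3)->S->(1,3) | ant2:(1,3)->N->(0,3)
  grid max=9 at (0,3)
Final grid:
  0 0 0 9
  0 0 0 9
  0 0 0 0
  0 0 0 0
  0 0 0 0
Max pheromone 9 at (0,3)

Answer: (0,3)=9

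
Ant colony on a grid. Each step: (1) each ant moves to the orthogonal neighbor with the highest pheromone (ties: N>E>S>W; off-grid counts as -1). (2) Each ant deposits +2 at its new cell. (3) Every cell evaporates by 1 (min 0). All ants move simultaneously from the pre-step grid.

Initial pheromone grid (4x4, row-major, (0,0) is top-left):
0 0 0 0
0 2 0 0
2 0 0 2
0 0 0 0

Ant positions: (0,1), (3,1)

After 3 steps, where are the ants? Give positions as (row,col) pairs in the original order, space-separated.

Step 1: ant0:(0,1)->S->(1,1) | ant1:(3,1)->N->(2,1)
  grid max=3 at (1,1)
Step 2: ant0:(1,1)->S->(2,1) | ant1:(2,1)->N->(1,1)
  grid max=4 at (1,1)
Step 3: ant0:(2,1)->N->(1,1) | ant1:(1,1)->S->(2,1)
  grid max=5 at (1,1)

(1,1) (2,1)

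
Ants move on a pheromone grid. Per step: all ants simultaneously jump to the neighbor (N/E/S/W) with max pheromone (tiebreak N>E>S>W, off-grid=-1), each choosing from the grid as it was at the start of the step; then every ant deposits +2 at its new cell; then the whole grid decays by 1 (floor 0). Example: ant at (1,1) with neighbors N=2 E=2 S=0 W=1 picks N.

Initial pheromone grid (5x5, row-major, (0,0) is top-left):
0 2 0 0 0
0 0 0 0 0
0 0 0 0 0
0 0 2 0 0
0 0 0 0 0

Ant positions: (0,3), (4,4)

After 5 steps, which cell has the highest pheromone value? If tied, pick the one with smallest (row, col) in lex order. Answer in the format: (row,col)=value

Step 1: ant0:(0,3)->E->(0,4) | ant1:(4,4)->N->(3,4)
  grid max=1 at (0,1)
Step 2: ant0:(0,4)->S->(1,4) | ant1:(3,4)->N->(2,4)
  grid max=1 at (1,4)
Step 3: ant0:(1,4)->S->(2,4) | ant1:(2,4)->N->(1,4)
  grid max=2 at (1,4)
Step 4: ant0:(2,4)->N->(1,4) | ant1:(1,4)->S->(2,4)
  grid max=3 at (1,4)
Step 5: ant0:(1,4)->S->(2,4) | ant1:(2,4)->N->(1,4)
  grid max=4 at (1,4)
Final grid:
  0 0 0 0 0
  0 0 0 0 4
  0 0 0 0 4
  0 0 0 0 0
  0 0 0 0 0
Max pheromone 4 at (1,4)

Answer: (1,4)=4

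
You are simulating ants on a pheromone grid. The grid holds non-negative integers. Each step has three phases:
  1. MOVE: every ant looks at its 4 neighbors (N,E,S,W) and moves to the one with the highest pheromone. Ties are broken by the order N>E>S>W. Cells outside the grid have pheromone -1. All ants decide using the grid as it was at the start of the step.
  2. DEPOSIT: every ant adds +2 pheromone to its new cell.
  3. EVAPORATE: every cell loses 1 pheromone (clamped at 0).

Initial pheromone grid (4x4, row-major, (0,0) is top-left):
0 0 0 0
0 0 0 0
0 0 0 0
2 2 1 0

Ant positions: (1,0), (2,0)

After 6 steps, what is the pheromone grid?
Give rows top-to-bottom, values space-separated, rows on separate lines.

After step 1: ants at (0,0),(3,0)
  1 0 0 0
  0 0 0 0
  0 0 0 0
  3 1 0 0
After step 2: ants at (0,1),(3,1)
  0 1 0 0
  0 0 0 0
  0 0 0 0
  2 2 0 0
After step 3: ants at (0,2),(3,0)
  0 0 1 0
  0 0 0 0
  0 0 0 0
  3 1 0 0
After step 4: ants at (0,3),(3,1)
  0 0 0 1
  0 0 0 0
  0 0 0 0
  2 2 0 0
After step 5: ants at (1,3),(3,0)
  0 0 0 0
  0 0 0 1
  0 0 0 0
  3 1 0 0
After step 6: ants at (0,3),(3,1)
  0 0 0 1
  0 0 0 0
  0 0 0 0
  2 2 0 0

0 0 0 1
0 0 0 0
0 0 0 0
2 2 0 0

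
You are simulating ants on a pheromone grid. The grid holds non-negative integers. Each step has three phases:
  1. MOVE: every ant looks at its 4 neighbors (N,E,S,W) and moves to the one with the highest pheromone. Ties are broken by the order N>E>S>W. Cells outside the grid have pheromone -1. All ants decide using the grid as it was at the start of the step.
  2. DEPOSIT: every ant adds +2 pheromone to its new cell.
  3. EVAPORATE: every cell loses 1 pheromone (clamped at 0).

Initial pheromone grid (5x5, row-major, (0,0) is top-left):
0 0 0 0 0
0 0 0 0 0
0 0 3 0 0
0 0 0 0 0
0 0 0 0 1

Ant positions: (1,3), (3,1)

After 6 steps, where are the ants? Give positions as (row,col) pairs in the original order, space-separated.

Step 1: ant0:(1,3)->N->(0,3) | ant1:(3,1)->N->(2,1)
  grid max=2 at (2,2)
Step 2: ant0:(0,3)->E->(0,4) | ant1:(2,1)->E->(2,2)
  grid max=3 at (2,2)
Step 3: ant0:(0,4)->S->(1,4) | ant1:(2,2)->N->(1,2)
  grid max=2 at (2,2)
Step 4: ant0:(1,4)->N->(0,4) | ant1:(1,2)->S->(2,2)
  grid max=3 at (2,2)
Step 5: ant0:(0,4)->S->(1,4) | ant1:(2,2)->N->(1,2)
  grid max=2 at (2,2)
Step 6: ant0:(1,4)->N->(0,4) | ant1:(1,2)->S->(2,2)
  grid max=3 at (2,2)

(0,4) (2,2)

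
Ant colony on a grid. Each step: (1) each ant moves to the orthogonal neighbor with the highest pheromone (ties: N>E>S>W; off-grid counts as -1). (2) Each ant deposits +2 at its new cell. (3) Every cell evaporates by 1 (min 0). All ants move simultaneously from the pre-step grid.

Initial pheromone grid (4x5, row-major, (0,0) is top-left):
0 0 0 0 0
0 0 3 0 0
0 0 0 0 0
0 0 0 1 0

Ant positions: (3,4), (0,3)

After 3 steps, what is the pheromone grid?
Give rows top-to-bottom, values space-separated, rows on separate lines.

After step 1: ants at (3,3),(0,4)
  0 0 0 0 1
  0 0 2 0 0
  0 0 0 0 0
  0 0 0 2 0
After step 2: ants at (2,3),(1,4)
  0 0 0 0 0
  0 0 1 0 1
  0 0 0 1 0
  0 0 0 1 0
After step 3: ants at (3,3),(0,4)
  0 0 0 0 1
  0 0 0 0 0
  0 0 0 0 0
  0 0 0 2 0

0 0 0 0 1
0 0 0 0 0
0 0 0 0 0
0 0 0 2 0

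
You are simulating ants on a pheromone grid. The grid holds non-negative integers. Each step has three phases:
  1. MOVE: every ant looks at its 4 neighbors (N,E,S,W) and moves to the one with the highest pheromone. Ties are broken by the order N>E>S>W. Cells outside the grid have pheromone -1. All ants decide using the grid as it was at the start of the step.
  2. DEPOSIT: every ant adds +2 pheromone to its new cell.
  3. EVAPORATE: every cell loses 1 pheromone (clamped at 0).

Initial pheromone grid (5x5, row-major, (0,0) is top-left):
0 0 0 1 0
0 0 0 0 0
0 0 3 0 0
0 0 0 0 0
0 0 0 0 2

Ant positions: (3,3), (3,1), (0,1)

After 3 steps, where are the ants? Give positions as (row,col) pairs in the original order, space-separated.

Step 1: ant0:(3,3)->N->(2,3) | ant1:(3,1)->N->(2,1) | ant2:(0,1)->E->(0,2)
  grid max=2 at (2,2)
Step 2: ant0:(2,3)->W->(2,2) | ant1:(2,1)->E->(2,2) | ant2:(0,2)->E->(0,3)
  grid max=5 at (2,2)
Step 3: ant0:(2,2)->N->(1,2) | ant1:(2,2)->N->(1,2) | ant2:(0,3)->E->(0,4)
  grid max=4 at (2,2)

(1,2) (1,2) (0,4)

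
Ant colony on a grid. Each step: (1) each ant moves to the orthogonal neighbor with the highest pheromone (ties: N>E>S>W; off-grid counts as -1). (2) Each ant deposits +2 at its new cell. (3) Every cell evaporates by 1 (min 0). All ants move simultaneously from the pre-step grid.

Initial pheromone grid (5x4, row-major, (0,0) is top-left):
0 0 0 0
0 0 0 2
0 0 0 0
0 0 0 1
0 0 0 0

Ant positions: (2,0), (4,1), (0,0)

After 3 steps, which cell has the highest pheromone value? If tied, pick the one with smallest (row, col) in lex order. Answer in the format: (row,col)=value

Step 1: ant0:(2,0)->N->(1,0) | ant1:(4,1)->N->(3,1) | ant2:(0,0)->E->(0,1)
  grid max=1 at (0,1)
Step 2: ant0:(1,0)->N->(0,0) | ant1:(3,1)->N->(2,1) | ant2:(0,1)->E->(0,2)
  grid max=1 at (0,0)
Step 3: ant0:(0,0)->E->(0,1) | ant1:(2,1)->N->(1,1) | ant2:(0,2)->E->(0,3)
  grid max=1 at (0,1)
Final grid:
  0 1 0 1
  0 1 0 0
  0 0 0 0
  0 0 0 0
  0 0 0 0
Max pheromone 1 at (0,1)

Answer: (0,1)=1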